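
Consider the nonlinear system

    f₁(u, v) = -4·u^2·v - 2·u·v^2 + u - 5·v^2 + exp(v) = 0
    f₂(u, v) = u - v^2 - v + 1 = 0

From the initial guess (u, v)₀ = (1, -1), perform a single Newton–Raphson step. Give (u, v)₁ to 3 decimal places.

(-5.642, 3.642)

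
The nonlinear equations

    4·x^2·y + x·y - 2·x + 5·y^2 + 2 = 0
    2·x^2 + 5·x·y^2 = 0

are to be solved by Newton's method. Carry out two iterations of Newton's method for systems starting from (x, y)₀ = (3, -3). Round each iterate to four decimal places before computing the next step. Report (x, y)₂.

(1.5391, -1.0794)

At (3, -3): F = (-76.0000, 153.0000).
Jacobian J = [[8·x·y + y - 2, 4·x^2 + x + 10·y], [4·x + 5·y^2, 10·x·y]].
At the point, J = [[-77.0000, 9.0000], [57.0000, -90.0000]] (det J = 6417.0000).
Solving J·Δ = −F gives Δ = (-0.8513, 1.1608).
Then the next iterate is (x, y)₁ = (2.1487, -1.8392).
Round to (2.1487, -1.8392) and repeat: F = (-23.301702, 45.575395), J = [[-35.454312, 2.224347], [25.508083, -39.518890]].
Δ = (-0.6096, 0.7598), so (x, y)₂ = (1.5391, -1.0794).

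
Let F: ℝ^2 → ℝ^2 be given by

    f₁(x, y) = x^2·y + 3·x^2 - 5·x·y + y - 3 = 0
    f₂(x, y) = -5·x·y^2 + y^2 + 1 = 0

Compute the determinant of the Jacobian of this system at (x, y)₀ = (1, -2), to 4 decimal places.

132.0000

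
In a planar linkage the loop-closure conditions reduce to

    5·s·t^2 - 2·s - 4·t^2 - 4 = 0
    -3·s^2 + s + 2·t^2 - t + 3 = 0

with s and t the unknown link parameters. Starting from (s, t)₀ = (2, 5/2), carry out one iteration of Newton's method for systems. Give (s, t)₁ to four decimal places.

(1.7042, 1.8051)

At (2, 5/2): F = (29.5000, 3.0000).
Jacobian J = [[5·t^2 - 2, 10·s·t - 8·t], [-6·s + 1, 4·t - 1]].
At the point, J = [[29.2500, 30.0000], [-11.0000, 9.0000]] (det J = 593.2500).
Solving J·Δ = −F gives Δ = (-0.2958, -0.6949).
Then the next iterate is (s, t)₁ = (1.7042, 1.8051).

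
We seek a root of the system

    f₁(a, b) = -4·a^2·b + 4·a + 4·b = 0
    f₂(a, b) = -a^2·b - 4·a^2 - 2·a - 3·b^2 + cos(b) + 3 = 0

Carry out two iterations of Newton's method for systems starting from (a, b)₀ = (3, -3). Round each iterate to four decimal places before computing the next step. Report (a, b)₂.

(0.6717, 3.5098)

At (3, -3): F = (108.0000, -39.989992).
Jacobian J = [[-8·a·b + 4, -4·a^2 + 4], [-2·a·b - 8·a - 2, -a^2 - 6·b - sin(b)]].
At the point, J = [[76.0000, -32.0000], [-8.0000, 9.141120]] (det J = 438.725121).
Solving J·Δ = −F gives Δ = (0.6666, 4.9581).
Then the next iterate is (a, b)₁ = (3.6666, 1.9581).
Round to (3.6666, 1.9581) and repeat: F = (-82.799638, -96.313792), J = [[-53.436556, -49.775822], [-45.691939, -26.118486]].
Δ = (-2.9949, 1.5517), so (a, b)₂ = (0.6717, 3.5098).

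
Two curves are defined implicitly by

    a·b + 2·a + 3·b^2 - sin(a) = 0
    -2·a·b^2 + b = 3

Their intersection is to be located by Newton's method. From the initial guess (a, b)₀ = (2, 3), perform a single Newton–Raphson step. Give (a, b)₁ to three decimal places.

At (2, 3): F = (36.09070, -36.000).
Jacobian J = [[b - cos(a) + 2, a + 6·b], [-2·b^2, -4·a·b + 1]].
At the point, J = [[5.41615, 20.000], [-18.000, -23.000]] (det J = 235.42862).
Solving J·Δ = −F gives Δ = (0.468, -1.931).
Then the next iterate is (a, b)₁ = (2.468, 1.069).

(2.468, 1.069)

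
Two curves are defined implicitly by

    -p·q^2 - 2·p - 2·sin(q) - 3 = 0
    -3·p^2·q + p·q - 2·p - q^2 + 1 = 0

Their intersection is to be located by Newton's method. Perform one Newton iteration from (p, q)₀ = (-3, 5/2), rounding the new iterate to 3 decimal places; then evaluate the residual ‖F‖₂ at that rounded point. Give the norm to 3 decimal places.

22.092

At (-3, 5/2): F = (20.55306, -74.250).
Jacobian J = [[-q^2 - 2, -2·p·q - 2·cos(q)], [-6·p·q + q - 2, -3·p^2 + p - 2·q]].
At the point, J = [[-8.250, 16.60229], [45.500, -35.000]] (det J = -466.65407).
Solving J·Δ = −F gives Δ = (1.100, -0.691).
Then the next iterate is (p, q)₁ = (-1.900, 1.809).
Re-evaluating at (-1.900, 1.809): F = (5.07419, -21.50105), so ‖F‖₂ = 22.092.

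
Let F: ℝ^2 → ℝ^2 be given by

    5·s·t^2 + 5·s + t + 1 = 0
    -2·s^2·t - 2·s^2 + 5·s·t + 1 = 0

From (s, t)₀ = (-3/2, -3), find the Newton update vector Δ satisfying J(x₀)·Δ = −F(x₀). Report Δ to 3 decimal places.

(0.889, 0.707)

At (-3/2, -3): F = (-77.000, 32.500).
Jacobian J = [[5·t^2 + 5, 10·s·t + 1], [-4·s·t - 4·s + 5·t, -2·s^2 + 5·s]].
At the point, J = [[50.000, 46.000], [-27.000, -12.000]] (det J = 642.000).
Solving J·Δ = −F gives Δ = (0.889, 0.707).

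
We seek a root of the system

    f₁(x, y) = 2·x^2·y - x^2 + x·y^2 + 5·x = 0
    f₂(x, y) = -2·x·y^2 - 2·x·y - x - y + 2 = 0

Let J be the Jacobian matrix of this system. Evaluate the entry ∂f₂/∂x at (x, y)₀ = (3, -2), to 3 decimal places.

-5.000

∂f₂/∂x = -2·y^2 - 2·y - 1.
At (3, -2) this is -5.000.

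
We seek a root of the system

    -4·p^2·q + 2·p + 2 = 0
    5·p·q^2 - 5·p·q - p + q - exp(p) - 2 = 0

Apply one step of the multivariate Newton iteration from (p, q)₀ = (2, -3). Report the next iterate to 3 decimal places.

(1.224, -2.050)

At (2, -3): F = (54.000, 105.61094).
Jacobian J = [[-8·p·q + 2, -4·p^2], [5·q^2 - 5·q - exp(p) - 1, 10·p·q - 5·p + 1]].
At the point, J = [[50.000, -16.000], [51.61094, -69.000]] (det J = -2624.22490).
Solving J·Δ = −F gives Δ = (-0.776, 0.950).
Then the next iterate is (p, q)₁ = (1.224, -2.050).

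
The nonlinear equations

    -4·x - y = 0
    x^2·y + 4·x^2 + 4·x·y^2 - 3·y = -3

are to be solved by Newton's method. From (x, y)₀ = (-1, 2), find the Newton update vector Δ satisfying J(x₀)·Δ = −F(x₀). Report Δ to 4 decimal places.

(0.6447, -0.5789)

At (-1, 2): F = (2.0000, -13.0000).
Jacobian J = [[-4, -1], [2·x·y + 8·x + 4·y^2, x^2 + 8·x·y - 3]].
At the point, J = [[-4.0000, -1.0000], [4.0000, -18.0000]] (det J = 76.0000).
Solving J·Δ = −F gives Δ = (0.6447, -0.5789).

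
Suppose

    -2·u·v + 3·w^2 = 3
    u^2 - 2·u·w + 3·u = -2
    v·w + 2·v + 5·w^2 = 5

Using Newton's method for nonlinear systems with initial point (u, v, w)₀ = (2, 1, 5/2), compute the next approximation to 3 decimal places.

(-1.409, 1.125, 1.296)

At (2, 1, 5/2): F = (11.750, 2.000, 30.750).
Jacobian J = [[-2·v, -2·u, 6·w], [2·u - 2·w + 3, 0, -2·u], [0, w + 2, v + 10·w]].
At the point, J = [[-2.000, -4.000, 15.000], [2.000, 0.000, -4.000], [0.000, 4.500, 26.000]] (det J = 307.000).
Solving J·Δ = −F gives Δ = (-3.409, 0.125, -1.204).
Then the next iterate is (u, v, w)₁ = (-1.409, 1.125, 1.296).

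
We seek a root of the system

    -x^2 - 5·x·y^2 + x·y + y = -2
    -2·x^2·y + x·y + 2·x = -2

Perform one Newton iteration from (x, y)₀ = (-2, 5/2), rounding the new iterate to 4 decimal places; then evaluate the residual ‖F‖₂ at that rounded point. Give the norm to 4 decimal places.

19.5275

At (-2, 5/2): F = (58.0000, -27.0000).
Jacobian J = [[-2·x - 5·y^2 + y, -10·x·y + x + 1], [-4·x·y + y + 2, -2·x^2 + x]].
At the point, J = [[-24.7500, 49.0000], [24.5000, -10.0000]] (det J = -953.0000).
Solving J·Δ = −F gives Δ = (0.7796, -0.7899).
Then the next iterate is (x, y)₁ = (-1.2204, 1.7101).
Re-evaluating at (-1.2204, 1.7101): F = (17.978663, -7.621770), so ‖F‖₂ = 19.5275.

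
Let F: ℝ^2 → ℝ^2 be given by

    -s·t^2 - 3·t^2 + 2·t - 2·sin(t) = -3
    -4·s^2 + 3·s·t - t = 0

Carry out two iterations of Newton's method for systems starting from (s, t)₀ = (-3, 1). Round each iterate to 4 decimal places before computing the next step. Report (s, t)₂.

(-1.1374, -0.7611)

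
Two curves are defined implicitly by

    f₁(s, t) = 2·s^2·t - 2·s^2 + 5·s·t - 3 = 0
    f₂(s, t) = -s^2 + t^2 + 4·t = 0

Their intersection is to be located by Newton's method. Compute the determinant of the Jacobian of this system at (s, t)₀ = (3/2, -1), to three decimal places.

2.000

J = [[4·s·t - 4·s + 5·t, 2·s^2 + 5·s], [-2·s, 2·t + 4]].
At the point, J = [[-17.000, 12.000], [-3.000, 2.000]].
det J = 2.000.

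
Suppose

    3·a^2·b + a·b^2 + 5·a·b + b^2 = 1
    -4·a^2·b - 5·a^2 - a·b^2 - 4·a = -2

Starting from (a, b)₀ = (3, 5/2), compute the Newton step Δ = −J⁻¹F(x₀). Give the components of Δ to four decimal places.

(-1.2055, -0.8411)

At (3, 5/2): F = (129.0000, -163.7500).
Jacobian J = [[6·a·b + b^2 + 5·b, 3·a^2 + 2·a·b + 5·a + 2·b], [-8·a·b - 10·a - b^2 - 4, -4·a^2 - 2·a·b]].
At the point, J = [[63.7500, 62.0000], [-100.2500, -51.0000]] (det J = 2964.2500).
Solving J·Δ = −F gives Δ = (-1.2055, -0.8411).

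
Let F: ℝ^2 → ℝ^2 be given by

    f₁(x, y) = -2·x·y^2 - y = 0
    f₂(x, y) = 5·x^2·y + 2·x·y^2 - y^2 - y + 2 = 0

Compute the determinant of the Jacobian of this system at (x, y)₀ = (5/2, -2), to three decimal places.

684.000

J = [[-2·y^2, -4·x·y - 1], [10·x·y + 2·y^2, 5·x^2 + 4·x·y - 2·y - 1]].
At the point, J = [[-8.000, 19.000], [-42.000, 14.250]].
det J = 684.000.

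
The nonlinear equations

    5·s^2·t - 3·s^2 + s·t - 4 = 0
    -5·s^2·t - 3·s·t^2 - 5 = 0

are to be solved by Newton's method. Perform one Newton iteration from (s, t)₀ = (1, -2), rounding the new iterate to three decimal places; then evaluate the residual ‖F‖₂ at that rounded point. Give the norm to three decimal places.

8.039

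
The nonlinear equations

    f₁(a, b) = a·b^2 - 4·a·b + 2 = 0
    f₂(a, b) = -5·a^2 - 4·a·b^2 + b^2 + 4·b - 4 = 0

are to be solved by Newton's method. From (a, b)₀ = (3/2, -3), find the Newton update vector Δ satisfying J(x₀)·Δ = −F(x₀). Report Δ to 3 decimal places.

(1.083, 3.750)

At (3/2, -3): F = (33.500, -72.250).
Jacobian J = [[b^2 - 4·b, 2·a·b - 4·a], [-10·a - 4·b^2, -8·a·b + 2·b + 4]].
At the point, J = [[21.000, -15.000], [-51.000, 34.000]] (det J = -51.000).
Solving J·Δ = −F gives Δ = (1.083, 3.750).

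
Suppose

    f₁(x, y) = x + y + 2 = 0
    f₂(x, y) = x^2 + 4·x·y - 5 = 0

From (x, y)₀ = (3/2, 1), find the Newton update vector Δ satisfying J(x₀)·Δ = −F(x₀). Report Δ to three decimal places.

(23.750, -28.250)

At (3/2, 1): F = (4.500, 3.250).
Jacobian J = [[1, 1], [2·x + 4·y, 4·x]].
At the point, J = [[1.000, 1.000], [7.000, 6.000]] (det J = -1.000).
Solving J·Δ = −F gives Δ = (23.750, -28.250).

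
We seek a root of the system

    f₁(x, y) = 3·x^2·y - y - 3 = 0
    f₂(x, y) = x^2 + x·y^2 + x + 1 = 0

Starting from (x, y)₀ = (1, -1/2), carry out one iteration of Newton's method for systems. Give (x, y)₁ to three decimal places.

At (1, -1/2): F = (-4.000, 3.250).
Jacobian J = [[6·x·y, 3·x^2 - 1], [2·x + y^2 + 1, 2·x·y]].
At the point, J = [[-3.000, 2.000], [3.250, -1.000]] (det J = -3.500).
Solving J·Δ = −F gives Δ = (-0.714, 0.929).
Then the next iterate is (x, y)₁ = (0.286, 0.429).

(0.286, 0.429)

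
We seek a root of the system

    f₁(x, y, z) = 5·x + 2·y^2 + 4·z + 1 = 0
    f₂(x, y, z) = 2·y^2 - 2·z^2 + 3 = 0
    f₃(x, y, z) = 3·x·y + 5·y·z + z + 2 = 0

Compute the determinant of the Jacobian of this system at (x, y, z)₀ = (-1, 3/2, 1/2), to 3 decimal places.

J = [[5, 4·y, 4], [0, 4·y, -4·z], [3·y, 3·x + 5·z, 5·y + 1]].
At the point, J = [[5.000, 6.000, 4.000], [0.000, 6.000, -2.000], [4.500, -0.500, 8.500]].
det J = 88.000.

88.000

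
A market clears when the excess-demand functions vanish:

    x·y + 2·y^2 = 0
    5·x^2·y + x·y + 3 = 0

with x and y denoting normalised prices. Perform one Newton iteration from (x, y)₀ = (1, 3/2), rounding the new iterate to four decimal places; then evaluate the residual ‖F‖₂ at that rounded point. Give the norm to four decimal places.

4.7638

At (1, 3/2): F = (6.0000, 12.0000).
Jacobian J = [[y, x + 4·y], [10·x·y + y, 5·x^2 + x]].
At the point, J = [[1.5000, 7.0000], [16.5000, 6.0000]] (det J = -106.5000).
Solving J·Δ = −F gives Δ = (-0.4507, -0.7606).
Then the next iterate is (x, y)₁ = (0.5493, 0.7394).
Re-evaluating at (0.5493, 0.7394): F = (1.499577, 4.521650), so ‖F‖₂ = 4.7638.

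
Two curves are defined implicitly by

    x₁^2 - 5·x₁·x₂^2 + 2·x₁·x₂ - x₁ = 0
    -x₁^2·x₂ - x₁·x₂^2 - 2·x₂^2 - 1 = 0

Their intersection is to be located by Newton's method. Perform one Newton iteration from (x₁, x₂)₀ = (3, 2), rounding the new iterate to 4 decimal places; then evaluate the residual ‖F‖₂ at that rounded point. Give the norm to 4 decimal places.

16.8612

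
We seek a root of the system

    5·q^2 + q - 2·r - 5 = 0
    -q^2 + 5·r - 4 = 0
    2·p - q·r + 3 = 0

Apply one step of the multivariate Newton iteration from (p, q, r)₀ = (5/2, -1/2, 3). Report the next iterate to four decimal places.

At (5/2, -1/2, 3): F = (-10.2500, 10.7500, 9.5000).
Jacobian J = [[0, 10·q + 1, -2], [0, -2·q, 5], [2, -r, -q]].
At the point, J = [[0.0000, -4.0000, -2.0000], [0.0000, 1.0000, 5.0000], [2.0000, -3.0000, 0.5000]] (det J = -36.0000).
Solving J·Δ = −F gives Δ = (-6.7743, -1.6528, -1.8194).
Then the next iterate is (p, q, r)₁ = (-4.2743, -2.1528, 1.1806).

(-4.2743, -2.1528, 1.1806)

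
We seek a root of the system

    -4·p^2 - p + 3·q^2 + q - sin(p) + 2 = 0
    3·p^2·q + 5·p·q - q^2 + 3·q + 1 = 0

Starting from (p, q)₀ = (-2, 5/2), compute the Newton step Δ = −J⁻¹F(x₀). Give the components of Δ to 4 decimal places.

(0.4143, -1.0341)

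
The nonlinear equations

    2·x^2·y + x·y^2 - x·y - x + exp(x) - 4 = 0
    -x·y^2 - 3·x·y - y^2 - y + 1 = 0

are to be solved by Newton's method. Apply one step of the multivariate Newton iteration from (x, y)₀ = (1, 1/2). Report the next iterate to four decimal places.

At (1, 1/2): F = (-1.531718, -1.5000).
Jacobian J = [[4·x·y + y^2 - y + exp(x) - 1, 2·x^2 + 2·x·y - x], [-y^2 - 3·y, -2·x·y - 3·x - 2·y - 1]].
At the point, J = [[3.468282, 2.0000], [-1.7500, -6.0000]] (det J = -17.309691).
Solving J·Δ = −F gives Δ = (0.7042, -0.4554).
Then the next iterate is (x, y)₁ = (1.7042, 0.0446).

(1.7042, 0.0446)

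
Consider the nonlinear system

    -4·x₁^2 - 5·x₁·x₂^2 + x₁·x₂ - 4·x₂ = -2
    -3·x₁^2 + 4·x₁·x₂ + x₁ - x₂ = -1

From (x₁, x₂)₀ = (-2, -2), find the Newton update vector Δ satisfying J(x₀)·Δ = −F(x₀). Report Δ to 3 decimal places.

At (-2, -2): F = (38.000, 5.000).
Jacobian J = [[-8·x₁ - 5·x₂^2 + x₂, -10·x₁·x₂ + x₁ - 4], [-6·x₁ + 4·x₂ + 1, 4·x₁ - 1]].
At the point, J = [[-6.000, -46.000], [5.000, -9.000]] (det J = 284.000).
Solving J·Δ = −F gives Δ = (0.394, 0.775).

(0.394, 0.775)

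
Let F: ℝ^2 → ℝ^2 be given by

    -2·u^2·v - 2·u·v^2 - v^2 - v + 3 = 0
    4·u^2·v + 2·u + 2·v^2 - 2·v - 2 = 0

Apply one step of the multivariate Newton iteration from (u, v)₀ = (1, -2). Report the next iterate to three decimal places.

At (1, -2): F = (-3.000, 4.000).
Jacobian J = [[-4·u·v - 2·v^2, -2·u^2 - 4·u·v - 2·v - 1], [8·u·v + 2, 4·u^2 + 4·v - 2]].
At the point, J = [[0.000, 9.000], [-14.000, -6.000]] (det J = 126.000).
Solving J·Δ = −F gives Δ = (0.143, 0.333).
Then the next iterate is (u, v)₁ = (1.143, -1.667).

(1.143, -1.667)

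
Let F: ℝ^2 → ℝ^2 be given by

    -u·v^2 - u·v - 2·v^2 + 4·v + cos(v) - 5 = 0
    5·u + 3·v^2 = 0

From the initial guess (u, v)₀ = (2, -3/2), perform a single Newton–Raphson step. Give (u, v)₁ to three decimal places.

(0.551, -0.444)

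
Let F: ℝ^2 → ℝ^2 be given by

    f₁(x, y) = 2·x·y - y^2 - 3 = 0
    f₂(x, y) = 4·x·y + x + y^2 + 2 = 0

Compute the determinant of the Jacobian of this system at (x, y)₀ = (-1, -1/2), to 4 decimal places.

J = [[2·y, 2·x - 2·y], [4·y + 1, 4·x + 2·y]].
At the point, J = [[-1.0000, -1.0000], [-1.0000, -5.0000]].
det J = 4.0000.

4.0000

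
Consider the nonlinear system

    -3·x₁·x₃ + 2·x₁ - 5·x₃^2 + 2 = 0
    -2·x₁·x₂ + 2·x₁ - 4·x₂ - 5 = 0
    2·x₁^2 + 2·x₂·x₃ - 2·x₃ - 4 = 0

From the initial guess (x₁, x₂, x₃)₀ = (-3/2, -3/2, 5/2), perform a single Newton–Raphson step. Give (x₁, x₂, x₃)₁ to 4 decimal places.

At (-3/2, -3/2, 5/2): F = (-21.0000, -6.5000, -12.0000).
Jacobian J = [[-3·x₃ + 2, 0, -3·x₁ - 10·x₃], [-2·x₂ + 2, -2·x₁ - 4, 0], [4·x₁, 2·x₃, 2·x₂ - 2]].
At the point, J = [[-5.5000, 0.0000, -20.5000], [5.0000, -1.0000, 0.0000], [-6.0000, 5.0000, -5.0000]] (det J = -417.0000).
Solving J·Δ = −F gives Δ = (1.9359, 3.1793, -1.5438).
Then the next iterate is (x₁, x₂, x₃)₁ = (0.4359, 1.6793, 0.9562).

(0.4359, 1.6793, 0.9562)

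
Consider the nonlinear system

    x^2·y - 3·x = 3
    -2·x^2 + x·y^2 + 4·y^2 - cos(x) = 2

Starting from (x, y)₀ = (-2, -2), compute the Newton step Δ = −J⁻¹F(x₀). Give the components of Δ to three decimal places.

At (-2, -2): F = (-5.000, -1.58385).
Jacobian J = [[2·x·y - 3, x^2], [-4·x + y^2 + sin(x), 2·x·y + 8·y]].
At the point, J = [[5.000, 4.000], [11.09070, -8.000]] (det J = -84.36281).
Solving J·Δ = −F gives Δ = (0.549, 0.563).

(0.549, 0.563)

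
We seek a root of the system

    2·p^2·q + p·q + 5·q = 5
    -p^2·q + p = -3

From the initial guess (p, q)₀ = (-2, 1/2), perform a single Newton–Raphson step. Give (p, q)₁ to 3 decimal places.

At (-2, 1/2): F = (0.500, -1.000).
Jacobian J = [[4·p·q + q, 2·p^2 + p + 5], [-2·p·q + 1, -p^2]].
At the point, J = [[-3.500, 11.000], [3.000, -4.000]] (det J = -19.000).
Solving J·Δ = −F gives Δ = (0.474, 0.105).
Then the next iterate is (p, q)₁ = (-1.526, 0.605).

(-1.526, 0.605)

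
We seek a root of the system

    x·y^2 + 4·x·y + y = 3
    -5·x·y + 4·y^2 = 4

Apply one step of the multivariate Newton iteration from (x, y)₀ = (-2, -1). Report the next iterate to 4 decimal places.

(0.8889, -3.2222)

At (-2, -1): F = (2.0000, -10.0000).
Jacobian J = [[y^2 + 4·y, 2·x·y + 4·x + 1], [-5·y, -5·x + 8·y]].
At the point, J = [[-3.0000, -3.0000], [5.0000, 2.0000]] (det J = 9.0000).
Solving J·Δ = −F gives Δ = (2.8889, -2.2222).
Then the next iterate is (x, y)₁ = (0.8889, -3.2222).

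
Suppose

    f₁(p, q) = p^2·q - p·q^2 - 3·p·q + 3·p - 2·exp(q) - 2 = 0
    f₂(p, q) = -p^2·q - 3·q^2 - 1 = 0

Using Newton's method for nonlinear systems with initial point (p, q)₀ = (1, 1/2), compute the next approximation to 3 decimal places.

(1.001, -0.063)

At (1, 1/2): F = (-3.54744, -2.250).
Jacobian J = [[2·p·q - q^2 - 3·q + 3, p^2 - 2·p·q - 3·p - 2·exp(q)], [-2·p·q, -p^2 - 6·q]].
At the point, J = [[2.250, -6.29744], [-1.000, -4.000]] (det J = -15.29744).
Solving J·Δ = −F gives Δ = (0.001, -0.563).
Then the next iterate is (p, q)₁ = (1.001, -0.063).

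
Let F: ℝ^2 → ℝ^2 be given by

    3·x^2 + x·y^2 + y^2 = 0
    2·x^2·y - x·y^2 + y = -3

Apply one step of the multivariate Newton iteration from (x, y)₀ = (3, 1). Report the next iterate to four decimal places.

(1.4214, 0.8742)

At (3, 1): F = (31.0000, 19.0000).
Jacobian J = [[6·x + y^2, 2·x·y + 2·y], [4·x·y - y^2, 2·x^2 - 2·x·y + 1]].
At the point, J = [[19.0000, 8.0000], [11.0000, 13.0000]] (det J = 159.0000).
Solving J·Δ = −F gives Δ = (-1.5786, -0.1258).
Then the next iterate is (x, y)₁ = (1.4214, 0.8742).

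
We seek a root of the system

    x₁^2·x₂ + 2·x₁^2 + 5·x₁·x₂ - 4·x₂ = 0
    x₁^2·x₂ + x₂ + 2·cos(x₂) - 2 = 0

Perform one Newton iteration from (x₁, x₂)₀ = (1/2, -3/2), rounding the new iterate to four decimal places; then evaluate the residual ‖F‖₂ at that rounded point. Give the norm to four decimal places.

1.0444

At (1/2, -3/2): F = (2.3750, -3.733526).
Jacobian J = [[2·x₁·x₂ + 4·x₁ + 5·x₂, x₁^2 + 5·x₁ - 4], [2·x₁·x₂, x₁^2 - 2·sin(x₂) + 1]].
At the point, J = [[-7.0000, -1.2500], [-1.5000, 3.244990]] (det J = -24.589930).
Solving J·Δ = −F gives Δ = (0.1236, 1.2077).
Then the next iterate is (x₁, x₂)₁ = (0.6236, -0.2923).
Re-evaluating at (0.6236, -0.2923): F = (0.921894, -0.490801), so ‖F‖₂ = 1.0444.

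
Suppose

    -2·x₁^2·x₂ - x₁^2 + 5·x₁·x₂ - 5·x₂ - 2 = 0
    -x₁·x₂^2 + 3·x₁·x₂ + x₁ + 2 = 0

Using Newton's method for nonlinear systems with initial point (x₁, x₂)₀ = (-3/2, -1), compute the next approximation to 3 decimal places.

(-3.153, 0.528)

At (-3/2, -1): F = (12.750, 6.500).
Jacobian J = [[-4·x₁·x₂ - 2·x₁ + 5·x₂, -2·x₁^2 + 5·x₁ - 5], [-x₂^2 + 3·x₂ + 1, -2·x₁·x₂ + 3·x₁]].
At the point, J = [[-8.000, -17.000], [-3.000, -7.500]] (det J = 9.000).
Solving J·Δ = −F gives Δ = (-1.653, 1.528).
Then the next iterate is (x₁, x₂)₁ = (-3.153, 0.528).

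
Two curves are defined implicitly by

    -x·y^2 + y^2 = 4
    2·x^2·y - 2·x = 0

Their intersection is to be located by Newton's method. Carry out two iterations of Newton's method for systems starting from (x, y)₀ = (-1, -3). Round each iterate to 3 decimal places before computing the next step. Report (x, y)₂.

(-0.696, -1.609)

At (-1, -3): F = (14.000, -4.000).
Jacobian J = [[-y^2, -2·x·y + 2·y], [4·x·y - 2, 2·x^2]].
At the point, J = [[-9.000, -12.000], [10.000, 2.000]] (det J = 102.000).
Solving J·Δ = −F gives Δ = (0.196, 1.020).
Then the next iterate is (x, y)₁ = (-0.804, -1.980).
Round to (-0.804, -1.980) and repeat: F = (3.07240, -0.95181), J = [[-3.92040, -7.14384], [4.36768, 1.29283]].
Δ = (0.108, 0.371), so (x, y)₂ = (-0.696, -1.609).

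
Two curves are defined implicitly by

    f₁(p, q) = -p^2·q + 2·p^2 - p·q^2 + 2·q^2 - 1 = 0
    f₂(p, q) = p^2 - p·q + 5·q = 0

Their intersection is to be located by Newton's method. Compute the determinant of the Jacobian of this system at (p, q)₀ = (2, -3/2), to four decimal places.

57.2500

J = [[-2·p·q + 4·p - q^2, -p^2 - 2·p·q + 4·q], [2·p - q, -p + 5]].
At the point, J = [[11.7500, -4.0000], [5.5000, 3.0000]].
det J = 57.2500.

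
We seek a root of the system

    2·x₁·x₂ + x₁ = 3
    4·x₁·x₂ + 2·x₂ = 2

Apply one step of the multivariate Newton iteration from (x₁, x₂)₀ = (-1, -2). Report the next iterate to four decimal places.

At (-1, -2): F = (0.0000, 2.0000).
Jacobian J = [[2·x₂ + 1, 2·x₁], [4·x₂, 4·x₁ + 2]].
At the point, J = [[-3.0000, -2.0000], [-8.0000, -2.0000]] (det J = -10.0000).
Solving J·Δ = −F gives Δ = (0.4000, -0.6000).
Then the next iterate is (x₁, x₂)₁ = (-0.6000, -2.6000).

(-0.6000, -2.6000)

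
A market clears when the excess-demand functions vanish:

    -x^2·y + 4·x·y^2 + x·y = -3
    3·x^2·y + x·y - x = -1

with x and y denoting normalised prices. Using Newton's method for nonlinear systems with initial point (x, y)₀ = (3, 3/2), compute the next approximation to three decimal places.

At (3, 3/2): F = (21.000, 43.000).
Jacobian J = [[-2·x·y + 4·y^2 + y, -x^2 + 8·x·y + x], [6·x·y + y - 1, 3·x^2 + x]].
At the point, J = [[1.500, 30.000], [27.500, 30.000]] (det J = -780.000).
Solving J·Δ = −F gives Δ = (-0.846, -0.658).
Then the next iterate is (x, y)₁ = (2.154, 0.842).

(2.154, 0.842)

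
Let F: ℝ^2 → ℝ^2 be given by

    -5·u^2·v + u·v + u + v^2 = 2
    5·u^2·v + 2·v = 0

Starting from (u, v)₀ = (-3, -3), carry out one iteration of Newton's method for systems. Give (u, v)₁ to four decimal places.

(-1.7724, -2.3507)

At (-3, -3): F = (148.0000, -141.0000).
Jacobian J = [[-10·u·v + v + 1, -5·u^2 + u + 2·v], [10·u·v, 5·u^2 + 2]].
At the point, J = [[-92.0000, -54.0000], [90.0000, 47.0000]] (det J = 536.0000).
Solving J·Δ = −F gives Δ = (1.2276, 0.6493).
Then the next iterate is (u, v)₁ = (-1.7724, -2.3507).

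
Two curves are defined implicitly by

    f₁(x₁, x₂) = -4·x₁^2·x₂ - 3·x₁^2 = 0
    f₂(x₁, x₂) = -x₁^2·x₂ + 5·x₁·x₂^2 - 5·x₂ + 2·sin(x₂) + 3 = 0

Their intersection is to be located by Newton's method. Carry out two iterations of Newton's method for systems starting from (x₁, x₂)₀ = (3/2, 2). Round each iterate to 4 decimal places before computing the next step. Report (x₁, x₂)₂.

(0.5343, 1.0377)

At (3/2, 2): F = (-24.7500, 20.318595).
Jacobian J = [[-8·x₁·x₂ - 6·x₁, -4·x₁^2], [-2·x₁·x₂ + 5·x₂^2, -x₁^2 + 10·x₁·x₂ + 2·cos(x₂) - 5]].
At the point, J = [[-33.0000, -9.0000], [14.0000, 21.917706]] (det J = -597.284309).
Solving J·Δ = −F gives Δ = (-0.6021, -0.5425).
Then the next iterate is (x₁, x₂)₁ = (0.8979, 1.4575).
Round to (0.8979, 1.4575) and repeat: F = (-7.118962, 6.061678), J = [[-15.856914, -3.224898], [8.004153, 7.506776]].
Δ = (-0.3636, -0.4198), so (x₁, x₂)₂ = (0.5343, 1.0377).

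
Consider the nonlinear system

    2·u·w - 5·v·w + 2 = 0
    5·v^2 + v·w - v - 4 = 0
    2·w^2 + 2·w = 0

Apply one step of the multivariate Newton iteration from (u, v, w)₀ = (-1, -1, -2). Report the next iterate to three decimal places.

(-0.859, -0.744, -1.333)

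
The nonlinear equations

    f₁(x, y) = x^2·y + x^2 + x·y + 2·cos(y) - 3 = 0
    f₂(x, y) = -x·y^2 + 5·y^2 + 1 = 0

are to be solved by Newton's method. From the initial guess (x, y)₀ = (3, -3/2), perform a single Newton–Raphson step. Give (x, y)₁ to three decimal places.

(3.100, -0.621)

At (3, -3/2): F = (-11.85853, 5.500).
Jacobian J = [[2·x·y + 2·x + y, x^2 + x - 2·sin(y)], [-y^2, -2·x·y + 10·y]].
At the point, J = [[-4.500, 13.99499], [-2.250, -6.000]] (det J = 58.48873).
Solving J·Δ = −F gives Δ = (0.100, 0.879).
Then the next iterate is (x, y)₁ = (3.100, -0.621).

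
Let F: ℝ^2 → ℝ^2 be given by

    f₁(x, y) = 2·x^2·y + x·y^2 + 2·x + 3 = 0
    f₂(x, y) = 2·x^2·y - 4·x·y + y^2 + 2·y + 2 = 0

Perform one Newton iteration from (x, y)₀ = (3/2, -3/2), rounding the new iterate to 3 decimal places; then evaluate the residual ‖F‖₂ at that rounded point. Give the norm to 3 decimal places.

At (3/2, -3/2): F = (2.625, 3.500).
Jacobian J = [[4·x·y + y^2 + 2, 2·x^2 + 2·x·y], [4·x·y - 4·y, 2·x^2 - 4·x + 2·y + 2]].
At the point, J = [[-4.750, 0.000], [-3.000, -2.500]] (det J = 11.875).
Solving J·Δ = −F gives Δ = (0.553, 0.737).
Then the next iterate is (x, y)₁ = (2.053, -0.763).
Re-evaluating at (2.053, -0.763): F = (1.86939, 0.89013), so ‖F‖₂ = 2.070.

2.070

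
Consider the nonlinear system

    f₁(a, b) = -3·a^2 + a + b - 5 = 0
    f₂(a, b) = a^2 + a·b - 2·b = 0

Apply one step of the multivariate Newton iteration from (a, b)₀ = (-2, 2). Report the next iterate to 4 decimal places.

(-0.5600, 0.2800)

At (-2, 2): F = (-17.0000, -4.0000).
Jacobian J = [[-6·a + 1, 1], [2·a + b, a - 2]].
At the point, J = [[13.0000, 1.0000], [-2.0000, -4.0000]] (det J = -50.0000).
Solving J·Δ = −F gives Δ = (1.4400, -1.7200).
Then the next iterate is (a, b)₁ = (-0.5600, 0.2800).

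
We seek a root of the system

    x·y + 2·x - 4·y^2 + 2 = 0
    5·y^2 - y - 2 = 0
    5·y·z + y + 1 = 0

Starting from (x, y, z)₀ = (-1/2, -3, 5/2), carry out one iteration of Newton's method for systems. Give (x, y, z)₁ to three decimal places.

At (-1/2, -3, 5/2): F = (-33.500, 46.000, -39.500).
Jacobian J = [[y + 2, x - 8·y, 0], [0, 10·y - 1, 0], [0, 5·z + 1, 5·y]].
At the point, J = [[-1.000, 23.500, 0.000], [0.000, -31.000, 0.000], [0.000, 13.500, -15.000]] (det J = -465.000).
Solving J·Δ = −F gives Δ = (1.371, 1.484, -1.298).
Then the next iterate is (x, y, z)₁ = (0.871, -1.516, 1.202).

(0.871, -1.516, 1.202)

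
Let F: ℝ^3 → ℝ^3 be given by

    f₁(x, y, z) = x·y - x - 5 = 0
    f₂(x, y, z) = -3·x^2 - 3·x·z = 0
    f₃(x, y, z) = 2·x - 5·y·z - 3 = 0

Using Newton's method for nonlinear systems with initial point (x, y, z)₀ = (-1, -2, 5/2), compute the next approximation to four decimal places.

At (-1, -2, 5/2): F = (-2.0000, 4.5000, 20.0000).
Jacobian J = [[y - 1, x, 0], [-6·x - 3·z, 0, -3·x], [2, -5·z, -5·y]].
At the point, J = [[-3.0000, -1.0000, 0.0000], [-1.5000, 0.0000, 3.0000], [2.0000, -12.5000, 10.0000]] (det J = -133.5000).
Solving J·Δ = −F gives Δ = (-0.6742, 0.0225, -1.8371).
Then the next iterate is (x, y, z)₁ = (-1.6742, -1.9775, 0.6629).

(-1.6742, -1.9775, 0.6629)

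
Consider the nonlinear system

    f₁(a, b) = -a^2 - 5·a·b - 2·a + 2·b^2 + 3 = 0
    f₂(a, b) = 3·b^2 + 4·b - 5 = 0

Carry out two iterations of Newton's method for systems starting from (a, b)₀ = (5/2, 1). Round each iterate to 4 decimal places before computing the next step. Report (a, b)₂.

At (5/2, 1): F = (-18.7500, 2.0000).
Jacobian J = [[-2·a - 5·b - 2, -5·a + 4·b], [0, 6·b + 4]].
At the point, J = [[-12.0000, -8.5000], [0.0000, 10.0000]] (det J = -120.0000).
Solving J·Δ = −F gives Δ = (-1.4208, -0.2000).
Then the next iterate is (a, b)₁ = (1.0792, 0.8000).
Round to (1.0792, 0.8000) and repeat: F = (-3.359873, 0.1200), J = [[-8.1584, -2.1960], [0.0000, 8.8000]].
Δ = (-0.4082, -0.0136), so (a, b)₂ = (0.6710, 0.7864).

(0.6710, 0.7864)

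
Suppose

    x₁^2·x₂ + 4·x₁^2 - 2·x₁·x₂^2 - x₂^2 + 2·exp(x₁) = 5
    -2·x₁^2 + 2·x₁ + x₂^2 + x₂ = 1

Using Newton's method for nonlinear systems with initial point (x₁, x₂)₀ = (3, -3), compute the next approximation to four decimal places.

At (3, -3): F = (-18.828926, -7.0000).
Jacobian J = [[2·x₁·x₂ + 8·x₁ - 2·x₂^2 + 2·exp(x₁), x₁^2 - 4·x₁·x₂ - 2·x₂], [-4·x₁ + 2, 2·x₂ + 1]].
At the point, J = [[28.171074, 51.0000], [-10.0000, -5.0000]] (det J = 369.144631).
Solving J·Δ = −F gives Δ = (-1.2221, 1.0443).
Then the next iterate is (x₁, x₂)₁ = (1.7779, -1.9557).

(1.7779, -1.9557)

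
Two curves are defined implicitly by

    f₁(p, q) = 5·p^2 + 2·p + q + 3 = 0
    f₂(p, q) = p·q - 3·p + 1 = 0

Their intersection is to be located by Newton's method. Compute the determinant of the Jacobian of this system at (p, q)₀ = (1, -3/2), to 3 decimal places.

J = [[10·p + 2, 1], [q - 3, p]].
At the point, J = [[12.000, 1.000], [-4.500, 1.000]].
det J = 16.500.

16.500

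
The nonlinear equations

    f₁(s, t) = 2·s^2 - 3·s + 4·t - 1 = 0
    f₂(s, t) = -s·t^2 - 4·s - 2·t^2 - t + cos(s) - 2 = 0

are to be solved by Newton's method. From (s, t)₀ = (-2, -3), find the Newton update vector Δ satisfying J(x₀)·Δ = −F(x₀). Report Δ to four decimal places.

At (-2, -3): F = (1.0000, 8.583853).
Jacobian J = [[4·s - 3, 4], [-t^2 - sin(s) - 4, -2·s·t - 4·t - 1]].
At the point, J = [[-11.0000, 4.0000], [-12.090703, -1.0000]] (det J = 59.362810).
Solving J·Δ = −F gives Δ = (0.5952, 1.3869).

(0.5952, 1.3869)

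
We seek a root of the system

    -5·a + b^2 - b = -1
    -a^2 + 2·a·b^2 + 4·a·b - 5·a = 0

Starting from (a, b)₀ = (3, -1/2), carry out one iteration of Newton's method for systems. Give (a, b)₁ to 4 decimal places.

At (3, -1/2): F = (-13.2500, -28.5000).
Jacobian J = [[-5, 2·b - 1], [-2·a + 2·b^2 + 4·b - 5, 4·a·b + 4·a]].
At the point, J = [[-5.0000, -2.0000], [-12.5000, 6.0000]] (det J = -55.0000).
Solving J·Δ = −F gives Δ = (-2.4818, -0.4205).
Then the next iterate is (a, b)₁ = (0.5182, -0.9205).

(0.5182, -0.9205)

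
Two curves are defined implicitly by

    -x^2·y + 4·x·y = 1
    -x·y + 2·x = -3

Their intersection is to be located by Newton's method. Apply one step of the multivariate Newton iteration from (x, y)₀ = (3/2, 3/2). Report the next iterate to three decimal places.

(-3.591, 2.303)

At (3/2, 3/2): F = (4.625, 3.750).
Jacobian J = [[-2·x·y + 4·y, -x^2 + 4·x], [-y + 2, -x]].
At the point, J = [[1.500, 3.750], [0.500, -1.500]] (det J = -4.125).
Solving J·Δ = −F gives Δ = (-5.091, 0.803).
Then the next iterate is (x, y)₁ = (-3.591, 2.303).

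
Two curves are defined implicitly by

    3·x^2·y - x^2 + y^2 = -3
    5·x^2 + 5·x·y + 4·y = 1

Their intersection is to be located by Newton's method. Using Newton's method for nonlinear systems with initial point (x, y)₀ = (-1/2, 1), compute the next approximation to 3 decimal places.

At (-1/2, 1): F = (4.500, 1.750).
Jacobian J = [[6·x·y - 2·x, 3·x^2 + 2·y], [10·x + 5·y, 5·x + 4]].
At the point, J = [[-2.000, 2.750], [0.000, 1.500]] (det J = -3.000).
Solving J·Δ = −F gives Δ = (0.646, -1.167).
Then the next iterate is (x, y)₁ = (0.146, -0.167).

(0.146, -0.167)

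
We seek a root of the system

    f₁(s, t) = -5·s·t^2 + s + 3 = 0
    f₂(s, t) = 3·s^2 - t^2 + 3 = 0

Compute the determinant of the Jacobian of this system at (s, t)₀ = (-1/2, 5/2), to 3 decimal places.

188.750

J = [[-5·t^2 + 1, -10·s·t], [6·s, -2·t]].
At the point, J = [[-30.250, 12.500], [-3.000, -5.000]].
det J = 188.750.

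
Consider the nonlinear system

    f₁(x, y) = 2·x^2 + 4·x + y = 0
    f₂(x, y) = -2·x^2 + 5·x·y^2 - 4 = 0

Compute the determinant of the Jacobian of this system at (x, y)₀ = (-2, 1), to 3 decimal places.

J = [[4·x + 4, 1], [-4·x + 5·y^2, 10·x·y]].
At the point, J = [[-4.000, 1.000], [13.000, -20.000]].
det J = 67.000.

67.000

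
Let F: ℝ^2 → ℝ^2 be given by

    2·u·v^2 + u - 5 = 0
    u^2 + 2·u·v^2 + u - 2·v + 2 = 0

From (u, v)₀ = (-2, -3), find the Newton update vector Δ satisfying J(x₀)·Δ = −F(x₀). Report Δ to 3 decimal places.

At (-2, -3): F = (-43.000, -26.000).
Jacobian J = [[2·v^2 + 1, 4·u·v], [2·u + 2·v^2 + 1, 4·u·v - 2]].
At the point, J = [[19.000, 24.000], [15.000, 22.000]] (det J = 58.000).
Solving J·Δ = −F gives Δ = (5.552, -2.603).

(5.552, -2.603)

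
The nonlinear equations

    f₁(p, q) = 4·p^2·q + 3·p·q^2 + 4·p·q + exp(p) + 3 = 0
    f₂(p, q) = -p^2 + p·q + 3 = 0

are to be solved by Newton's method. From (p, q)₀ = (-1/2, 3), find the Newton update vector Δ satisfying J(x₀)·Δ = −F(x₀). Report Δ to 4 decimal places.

At (-1/2, 3): F = (-12.893469, 1.2500).
Jacobian J = [[8·p·q + 3·q^2 + 4·q + exp(p), 4·p^2 + 6·p·q + 4·p], [-2·p + q, p]].
At the point, J = [[27.606531, -10.0000], [4.0000, -0.5000]] (det J = 26.196735).
Solving J·Δ = −F gives Δ = (-0.7232, -3.2860).

(-0.7232, -3.2860)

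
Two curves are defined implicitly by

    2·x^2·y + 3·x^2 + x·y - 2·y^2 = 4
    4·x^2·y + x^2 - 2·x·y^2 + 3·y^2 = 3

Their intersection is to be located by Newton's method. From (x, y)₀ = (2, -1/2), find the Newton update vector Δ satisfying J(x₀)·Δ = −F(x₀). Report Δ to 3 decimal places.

At (2, -1/2): F = (2.500, -7.250).
Jacobian J = [[4·x·y + 6·x + y, 2·x^2 + x - 4·y], [8·x·y + 2·x - 2·y^2, 4·x^2 - 4·x·y + 6·y]].
At the point, J = [[7.500, 12.000], [-4.500, 17.000]] (det J = 181.500).
Solving J·Δ = −F gives Δ = (-0.713, 0.238).

(-0.713, 0.238)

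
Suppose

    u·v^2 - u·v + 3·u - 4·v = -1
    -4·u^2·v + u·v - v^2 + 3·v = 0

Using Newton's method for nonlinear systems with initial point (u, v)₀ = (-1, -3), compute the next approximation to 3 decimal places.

(-1.007, -2.298)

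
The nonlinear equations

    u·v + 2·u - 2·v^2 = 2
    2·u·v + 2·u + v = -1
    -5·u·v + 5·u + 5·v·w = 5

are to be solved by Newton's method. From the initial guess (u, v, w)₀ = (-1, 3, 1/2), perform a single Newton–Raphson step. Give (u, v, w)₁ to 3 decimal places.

(-0.727, 1.182, 0.758)

At (-1, 3, 1/2): F = (-25.000, -4.000, 12.500).
Jacobian J = [[v + 2, u - 4·v, 0], [2·v + 2, 2·u + 1, 0], [-5·v + 5, -5·u + 5·w, 5·v]].
At the point, J = [[5.000, -13.000, 0.000], [8.000, -1.000, 0.000], [-10.000, 7.500, 15.000]] (det J = 1485.000).
Solving J·Δ = −F gives Δ = (0.273, -1.818, 0.258).
Then the next iterate is (u, v, w)₁ = (-0.727, 1.182, 0.758).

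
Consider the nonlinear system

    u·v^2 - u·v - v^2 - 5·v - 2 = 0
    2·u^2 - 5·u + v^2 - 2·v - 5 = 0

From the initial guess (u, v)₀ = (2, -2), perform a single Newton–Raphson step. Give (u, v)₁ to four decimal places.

(-26.3333, -16.0000)

At (2, -2): F = (16.0000, 1.0000).
Jacobian J = [[v^2 - v, 2·u·v - u - 2·v - 5], [4·u - 5, 2·v - 2]].
At the point, J = [[6.0000, -11.0000], [3.0000, -6.0000]] (det J = -3.0000).
Solving J·Δ = −F gives Δ = (-28.3333, -14.0000).
Then the next iterate is (u, v)₁ = (-26.3333, -16.0000).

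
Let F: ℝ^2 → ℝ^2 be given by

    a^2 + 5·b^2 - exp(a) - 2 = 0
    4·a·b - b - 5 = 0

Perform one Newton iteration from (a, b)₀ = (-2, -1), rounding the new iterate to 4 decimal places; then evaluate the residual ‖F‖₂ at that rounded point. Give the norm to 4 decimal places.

184.3336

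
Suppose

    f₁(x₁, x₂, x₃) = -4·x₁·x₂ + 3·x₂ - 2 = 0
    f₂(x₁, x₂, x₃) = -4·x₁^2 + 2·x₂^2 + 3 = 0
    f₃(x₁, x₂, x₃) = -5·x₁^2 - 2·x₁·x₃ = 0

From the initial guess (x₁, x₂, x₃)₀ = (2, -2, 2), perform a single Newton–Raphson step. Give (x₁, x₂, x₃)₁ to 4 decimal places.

At (2, -2, 2): F = (8.0000, -5.0000, -28.0000).
Jacobian J = [[-4·x₂, -4·x₁ + 3, 0], [-8·x₁, 4·x₂, 0], [-10·x₁ - 2·x₃, 0, -2·x₁]].
At the point, J = [[8.0000, -5.0000, 0.0000], [-16.0000, -8.0000, 0.0000], [-24.0000, 0.0000, -4.0000]] (det J = 576.0000).
Solving J·Δ = −F gives Δ = (-0.6181, 0.6111, -3.2917).
Then the next iterate is (x₁, x₂, x₃)₁ = (1.3819, -1.3889, -1.2917).

(1.3819, -1.3889, -1.2917)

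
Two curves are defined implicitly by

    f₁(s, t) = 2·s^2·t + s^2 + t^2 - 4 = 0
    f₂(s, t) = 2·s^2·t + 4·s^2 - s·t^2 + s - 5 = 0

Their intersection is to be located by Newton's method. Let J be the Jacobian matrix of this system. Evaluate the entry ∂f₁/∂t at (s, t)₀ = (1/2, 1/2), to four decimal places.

1.5000

∂f₁/∂t = 2·s^2 + 2·t.
At (1/2, 1/2) this is 1.5000.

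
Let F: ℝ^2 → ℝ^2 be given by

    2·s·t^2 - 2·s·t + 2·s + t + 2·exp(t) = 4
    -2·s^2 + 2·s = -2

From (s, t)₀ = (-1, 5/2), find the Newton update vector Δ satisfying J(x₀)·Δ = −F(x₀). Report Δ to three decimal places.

(0.333, -0.952)

At (-1, 5/2): F = (13.36499, -2.000).
Jacobian J = [[2·t^2 - 2·t + 2, 4·s·t - 2·s + 2·exp(t) + 1], [-4·s + 2, 0]].
At the point, J = [[9.500, 17.36499], [6.000, 0.000]] (det J = -104.18993).
Solving J·Δ = −F gives Δ = (0.333, -0.952).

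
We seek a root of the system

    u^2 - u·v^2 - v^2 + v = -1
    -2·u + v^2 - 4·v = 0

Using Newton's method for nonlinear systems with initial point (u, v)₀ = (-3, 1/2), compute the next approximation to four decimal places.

At (-3, 1/2): F = (11.0000, 4.2500).
Jacobian J = [[2·u - v^2, -2·u·v - 2·v + 1], [-2, 2·v - 4]].
At the point, J = [[-6.2500, 3.0000], [-2.0000, -3.0000]] (det J = 24.7500).
Solving J·Δ = −F gives Δ = (1.8485, 0.1843).
Then the next iterate is (u, v)₁ = (-1.1515, 0.6843).

(-1.1515, 0.6843)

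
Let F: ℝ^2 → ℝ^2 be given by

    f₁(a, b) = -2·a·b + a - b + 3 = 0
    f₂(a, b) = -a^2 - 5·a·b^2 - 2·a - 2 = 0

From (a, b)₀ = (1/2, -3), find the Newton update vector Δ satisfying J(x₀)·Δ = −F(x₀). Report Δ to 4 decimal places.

At (1/2, -3): F = (9.5000, -25.7500).
Jacobian J = [[-2·b + 1, -2·a - 1], [-2·a - 5·b^2 - 2, -10·a·b]].
At the point, J = [[7.0000, -2.0000], [-48.0000, 15.0000]] (det J = 9.0000).
Solving J·Δ = −F gives Δ = (-10.1111, -30.6389).

(-10.1111, -30.6389)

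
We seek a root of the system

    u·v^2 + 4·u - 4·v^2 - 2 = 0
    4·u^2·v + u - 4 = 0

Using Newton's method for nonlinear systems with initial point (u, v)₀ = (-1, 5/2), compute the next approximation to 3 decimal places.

At (-1, 5/2): F = (-37.250, 5.000).
Jacobian J = [[v^2 + 4, 2·u·v - 8·v], [8·u·v + 1, 4·u^2]].
At the point, J = [[10.250, -25.000], [-19.000, 4.000]] (det J = -434.000).
Solving J·Δ = −F gives Δ = (-0.055, -1.513).
Then the next iterate is (u, v)₁ = (-1.055, 0.987).

(-1.055, 0.987)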